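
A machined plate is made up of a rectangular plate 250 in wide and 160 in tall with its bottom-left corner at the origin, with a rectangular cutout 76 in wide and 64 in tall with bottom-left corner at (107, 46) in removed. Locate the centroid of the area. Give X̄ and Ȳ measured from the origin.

X̄ = 122.23 in, Ȳ = 80.28 in

plate: A = 250 × 160 = 40000.00, centroid at (125.00, 80.00).
hole: A = −(76 × 64) = -4864.00, centroid at (145.00, 78.00).
ΣA = 35136.00 in², ΣAX̄ = 4294720.00 in³, ΣAȲ = 2820608.00 in³.
X̄ = 4294720.00/35136.00 = 122.23 in; Ȳ = 2820608.00/35136.00 = 80.28 in.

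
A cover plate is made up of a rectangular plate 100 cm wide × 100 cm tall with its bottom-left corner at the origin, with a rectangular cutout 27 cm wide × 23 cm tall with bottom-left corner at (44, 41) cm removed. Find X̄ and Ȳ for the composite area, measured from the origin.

plate: A = 100 × 100 = 10000.00, centroid at (50.00, 50.00).
hole: A = −(27 × 23) = -621.00, centroid at (57.50, 52.50).
ΣA = 9379.00 cm²
ΣAX̄ = (10000.00)(50.00) + (-621.00)(57.50) = 464292.50 cm³
ΣAȲ = (10000.00)(50.00) + (-621.00)(52.50) = 467397.50 cm³
X̄ = 464292.50 / 9379.00 = 49.50 cm
Ȳ = 467397.50 / 9379.00 = 49.83 cm

X̄ = 49.50 cm, Ȳ = 49.83 cm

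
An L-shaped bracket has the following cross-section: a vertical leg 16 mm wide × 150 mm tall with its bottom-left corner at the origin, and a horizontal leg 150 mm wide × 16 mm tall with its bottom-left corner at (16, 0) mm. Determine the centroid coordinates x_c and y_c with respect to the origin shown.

x_c = 49.50 mm, y_c = 41.50 mm

Part | A | x̄ᵢ | ȳᵢ | A·x̄ᵢ | A·ȳᵢ
vertical leg | 2400.00 | 8.00 | 75.00 | 19200.00 | 180000.00
horizontal leg | 2400.00 | 91.00 | 8.00 | 218400.00 | 19200.00
Σ | 4800.00 |  |  | 237600.00 | 199200.00
x_c = 237600.00 / 4800.00 = 49.50 mm
y_c = 199200.00 / 4800.00 = 41.50 mm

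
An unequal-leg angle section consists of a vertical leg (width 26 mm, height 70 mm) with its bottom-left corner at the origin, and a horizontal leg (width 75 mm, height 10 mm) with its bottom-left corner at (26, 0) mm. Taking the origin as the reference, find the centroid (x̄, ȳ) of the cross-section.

Part | A | x̄ᵢ | ȳᵢ | A·x̄ᵢ | A·ȳᵢ
vertical leg | 1820.00 | 13.00 | 35.00 | 23660.00 | 63700.00
horizontal leg | 750.00 | 63.50 | 5.00 | 47625.00 | 3750.00
Σ | 2570.00 |  |  | 71285.00 | 67450.00
x̄ = 71285.00 / 2570.00 = 27.74 mm
ȳ = 67450.00 / 2570.00 = 26.25 mm

x̄ = 27.74 mm, ȳ = 26.25 mm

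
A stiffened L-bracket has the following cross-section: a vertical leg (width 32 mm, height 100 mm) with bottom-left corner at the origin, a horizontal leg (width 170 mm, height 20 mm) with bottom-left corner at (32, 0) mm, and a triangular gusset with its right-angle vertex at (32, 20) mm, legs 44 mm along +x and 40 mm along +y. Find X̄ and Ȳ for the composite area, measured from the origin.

X̄ = 65.52 mm, Ȳ = 29.86 mm

Part | A | x̄ᵢ | ȳᵢ | A·x̄ᵢ | A·ȳᵢ
vertical leg | 3200.00 | 16.00 | 50.00 | 51200.00 | 160000.00
horizontal leg | 3400.00 | 117.00 | 10.00 | 397800.00 | 34000.00
gusset | 880.00 | 46.67 | 33.33 | 41066.67 | 29333.33
Σ | 7480.00 |  |  | 490066.67 | 223333.33
X̄ = 490066.67 / 7480.00 = 65.52 mm
Ȳ = 223333.33 / 7480.00 = 29.86 mm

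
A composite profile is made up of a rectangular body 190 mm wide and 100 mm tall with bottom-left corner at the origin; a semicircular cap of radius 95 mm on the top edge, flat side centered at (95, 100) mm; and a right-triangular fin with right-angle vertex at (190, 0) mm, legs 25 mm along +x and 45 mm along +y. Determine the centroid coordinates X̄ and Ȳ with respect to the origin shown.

X̄ = 96.72 mm, Ȳ = 87.37 mm

rectangular body: A = 190 × 100 = 19000.00, centroid at (95.00, 50.00).
semicircular top: A = ½π·95² = 14176.44, centroid at (95.00, 140.32).
triangular fin: A = ½·25·45 = 562.50, centroid at (198.33, 15.00).
ΣA = 33738.94 mm², ΣAX̄ = 3263324.00 mm³, ΣAȲ = 2947664.52 mm³.
X̄ = 3263324.00/33738.94 = 96.72 mm; Ȳ = 2947664.52/33738.94 = 87.37 mm.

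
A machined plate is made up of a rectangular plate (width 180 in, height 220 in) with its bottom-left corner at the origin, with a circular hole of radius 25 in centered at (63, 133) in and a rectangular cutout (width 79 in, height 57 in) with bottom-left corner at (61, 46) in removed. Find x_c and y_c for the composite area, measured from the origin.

x_c = 90.17 in, y_c = 113.46 in

plate: A = 180 × 220 = 39600.00, centroid at (90.00, 110.00).
hole 1: A = −π·25² = -1963.50, centroid at (63.00, 133.00).
hole 2: A = −(79 × 57) = -4503.00, centroid at (100.50, 74.50).
ΣA = 33133.50 in²
ΣAx_c = (39600.00)(90.00) + (-1963.50)(63.00) + (-4503.00)(100.50) = 2987748.29 in³
ΣAy_c = (39600.00)(110.00) + (-1963.50)(133.00) + (-4503.00)(74.50) = 3759381.61 in³
x_c = 2987748.29 / 33133.50 = 90.17 in
y_c = 3759381.61 / 33133.50 = 113.46 in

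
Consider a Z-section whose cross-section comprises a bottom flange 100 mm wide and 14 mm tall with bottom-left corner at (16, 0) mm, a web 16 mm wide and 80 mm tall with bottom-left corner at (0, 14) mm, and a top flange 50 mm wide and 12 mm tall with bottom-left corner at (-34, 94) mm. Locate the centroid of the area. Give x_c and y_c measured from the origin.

bottom flange: A = 100 × 14 = 1400.00, centroid at (66.00, 7.00).
web: A = 16 × 80 = 1280.00, centroid at (8.00, 54.00).
top flange: A = 50 × 12 = 600.00, centroid at (-9.00, 100.00).
ΣA = 3280.00 mm²
ΣAx_c = (1400.00)(66.00) + (1280.00)(8.00) + (600.00)(-9.00) = 97240.00 mm³
ΣAy_c = (1400.00)(7.00) + (1280.00)(54.00) + (600.00)(100.00) = 138920.00 mm³
x_c = 97240.00 / 3280.00 = 29.65 mm
y_c = 138920.00 / 3280.00 = 42.35 mm

x_c = 29.65 mm, y_c = 42.35 mm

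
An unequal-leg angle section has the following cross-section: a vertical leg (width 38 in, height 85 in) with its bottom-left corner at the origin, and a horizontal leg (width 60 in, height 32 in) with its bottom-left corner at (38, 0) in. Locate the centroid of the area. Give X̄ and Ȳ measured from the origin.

X̄ = 37.27 in, Ȳ = 32.62 in

vertical leg: A = 38 × 85 = 3230.00, centroid at (19.00, 42.50).
horizontal leg: A = 60 × 32 = 1920.00, centroid at (68.00, 16.00).
ΣA = 5150.00 in², ΣAX̄ = 191930.00 in³, ΣAȲ = 167995.00 in³.
X̄ = 191930.00/5150.00 = 37.27 in; Ȳ = 167995.00/5150.00 = 32.62 in.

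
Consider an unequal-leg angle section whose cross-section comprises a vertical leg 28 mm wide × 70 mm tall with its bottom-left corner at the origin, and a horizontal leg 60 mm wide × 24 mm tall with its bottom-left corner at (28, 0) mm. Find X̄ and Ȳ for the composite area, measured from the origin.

Part | A | x̄ᵢ | ȳᵢ | A·x̄ᵢ | A·ȳᵢ
vertical leg | 1960.00 | 14.00 | 35.00 | 27440.00 | 68600.00
horizontal leg | 1440.00 | 58.00 | 12.00 | 83520.00 | 17280.00
Σ | 3400.00 |  |  | 110960.00 | 85880.00
X̄ = 110960.00 / 3400.00 = 32.64 mm
Ȳ = 85880.00 / 3400.00 = 25.26 mm

X̄ = 32.64 mm, Ȳ = 25.26 mm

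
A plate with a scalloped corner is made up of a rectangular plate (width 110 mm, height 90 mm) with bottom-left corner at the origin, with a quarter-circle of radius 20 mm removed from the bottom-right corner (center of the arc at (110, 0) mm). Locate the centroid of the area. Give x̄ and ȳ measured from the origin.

x̄ = 53.48 mm, ȳ = 46.20 mm

Part | A | x̄ᵢ | ȳᵢ | A·x̄ᵢ | A·ȳᵢ
plate | 9900.00 | 55.00 | 45.00 | 544500.00 | 445500.00
removed quarter-circle | -314.16 | 101.51 | 8.49 | -31890.85 | -2666.67
Σ | 9585.84 |  |  | 512609.15 | 442833.33
x̄ = 512609.15 / 9585.84 = 53.48 mm
ȳ = 442833.33 / 9585.84 = 46.20 mm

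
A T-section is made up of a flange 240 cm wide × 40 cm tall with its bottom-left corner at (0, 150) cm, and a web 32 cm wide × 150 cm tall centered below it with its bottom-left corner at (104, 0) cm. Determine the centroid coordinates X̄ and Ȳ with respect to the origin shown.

Part | A | x̄ᵢ | ȳᵢ | A·x̄ᵢ | A·ȳᵢ
web | 4800.00 | 120.00 | 75.00 | 576000.00 | 360000.00
flange | 9600.00 | 120.00 | 170.00 | 1152000.00 | 1632000.00
Σ | 14400.00 |  |  | 1728000.00 | 1992000.00
X̄ = 1728000.00 / 14400.00 = 120.00 cm
Ȳ = 1992000.00 / 14400.00 = 138.33 cm

X̄ = 120.00 cm, Ȳ = 138.33 cm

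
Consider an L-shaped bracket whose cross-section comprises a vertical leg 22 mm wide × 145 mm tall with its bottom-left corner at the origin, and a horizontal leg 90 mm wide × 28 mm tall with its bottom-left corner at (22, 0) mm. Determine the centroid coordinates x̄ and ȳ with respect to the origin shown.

x̄ = 35.71 mm, ȳ = 46.68 mm

vertical leg: A = 22 × 145 = 3190.00, centroid at (11.00, 72.50).
horizontal leg: A = 90 × 28 = 2520.00, centroid at (67.00, 14.00).
ΣA = 5710.00 mm²
ΣAx̄ = (3190.00)(11.00) + (2520.00)(67.00) = 203930.00 mm³
ΣAȳ = (3190.00)(72.50) + (2520.00)(14.00) = 266555.00 mm³
x̄ = 203930.00 / 5710.00 = 35.71 mm
ȳ = 266555.00 / 5710.00 = 46.68 mm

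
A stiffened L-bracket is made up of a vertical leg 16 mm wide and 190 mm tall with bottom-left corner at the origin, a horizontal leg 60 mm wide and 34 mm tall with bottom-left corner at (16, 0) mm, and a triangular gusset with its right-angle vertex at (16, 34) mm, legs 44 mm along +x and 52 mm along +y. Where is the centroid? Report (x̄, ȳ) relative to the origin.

Part | A | x̄ᵢ | ȳᵢ | A·x̄ᵢ | A·ȳᵢ
vertical leg | 3040.00 | 8.00 | 95.00 | 24320.00 | 288800.00
horizontal leg | 2040.00 | 46.00 | 17.00 | 93840.00 | 34680.00
gusset | 1144.00 | 30.67 | 51.33 | 35082.67 | 58725.33
Σ | 6224.00 |  |  | 153242.67 | 382205.33
x̄ = 153242.67 / 6224.00 = 24.62 mm
ȳ = 382205.33 / 6224.00 = 61.41 mm

x̄ = 24.62 mm, ȳ = 61.41 mm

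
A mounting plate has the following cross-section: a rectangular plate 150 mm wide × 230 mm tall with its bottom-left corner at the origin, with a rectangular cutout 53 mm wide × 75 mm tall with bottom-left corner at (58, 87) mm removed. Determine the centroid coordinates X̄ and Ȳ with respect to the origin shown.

Part | A | x̄ᵢ | ȳᵢ | A·x̄ᵢ | A·ȳᵢ
plate | 34500.00 | 75.00 | 115.00 | 2587500.00 | 3967500.00
hole | -3975.00 | 84.50 | 124.50 | -335887.50 | -494887.50
Σ | 30525.00 |  |  | 2251612.50 | 3472612.50
X̄ = 2251612.50 / 30525.00 = 73.76 mm
Ȳ = 3472612.50 / 30525.00 = 113.76 mm

X̄ = 73.76 mm, Ȳ = 113.76 mm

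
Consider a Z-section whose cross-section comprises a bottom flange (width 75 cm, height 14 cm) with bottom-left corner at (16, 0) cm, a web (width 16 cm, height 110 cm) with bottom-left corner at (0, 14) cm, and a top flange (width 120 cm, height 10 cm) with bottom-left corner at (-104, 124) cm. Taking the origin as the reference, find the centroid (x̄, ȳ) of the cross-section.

x̄ = 4.35 cm, ȳ = 70.72 cm

Part | A | x̄ᵢ | ȳᵢ | A·x̄ᵢ | A·ȳᵢ
bottom flange | 1050.00 | 53.50 | 7.00 | 56175.00 | 7350.00
web | 1760.00 | 8.00 | 69.00 | 14080.00 | 121440.00
top flange | 1200.00 | -44.00 | 129.00 | -52800.00 | 154800.00
Σ | 4010.00 |  |  | 17455.00 | 283590.00
x̄ = 17455.00 / 4010.00 = 4.35 cm
ȳ = 283590.00 / 4010.00 = 70.72 cm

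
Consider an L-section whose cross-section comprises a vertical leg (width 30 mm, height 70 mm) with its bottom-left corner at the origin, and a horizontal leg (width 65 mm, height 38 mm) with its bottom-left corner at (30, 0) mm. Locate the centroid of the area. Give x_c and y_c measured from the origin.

x_c = 40.67 mm, y_c = 26.35 mm

vertical leg: A = 30 × 70 = 2100.00, centroid at (15.00, 35.00).
horizontal leg: A = 65 × 38 = 2470.00, centroid at (62.50, 19.00).
ΣA = 4570.00 mm²
ΣAx_c = (2100.00)(15.00) + (2470.00)(62.50) = 185875.00 mm³
ΣAy_c = (2100.00)(35.00) + (2470.00)(19.00) = 120430.00 mm³
x_c = 185875.00 / 4570.00 = 40.67 mm
y_c = 120430.00 / 4570.00 = 26.35 mm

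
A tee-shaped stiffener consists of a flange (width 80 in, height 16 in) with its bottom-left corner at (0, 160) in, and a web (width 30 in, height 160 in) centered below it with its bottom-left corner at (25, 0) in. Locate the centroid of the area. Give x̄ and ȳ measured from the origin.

web: A = 30 × 160 = 4800.00, centroid at (40.00, 80.00).
flange: A = 80 × 16 = 1280.00, centroid at (40.00, 168.00).
ΣA = 6080.00 in²
ΣAx̄ = (4800.00)(40.00) + (1280.00)(40.00) = 243200.00 in³
ΣAȳ = (4800.00)(80.00) + (1280.00)(168.00) = 599040.00 in³
x̄ = 243200.00 / 6080.00 = 40.00 in
ȳ = 599040.00 / 6080.00 = 98.53 in

x̄ = 40.00 in, ȳ = 98.53 in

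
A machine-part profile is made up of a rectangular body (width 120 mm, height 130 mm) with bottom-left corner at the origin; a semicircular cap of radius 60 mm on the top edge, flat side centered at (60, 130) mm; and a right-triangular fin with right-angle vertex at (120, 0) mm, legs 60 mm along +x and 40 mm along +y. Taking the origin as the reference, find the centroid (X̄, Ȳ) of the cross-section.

X̄ = 64.28 mm, Ȳ = 85.02 mm

rectangular body: A = 120 × 130 = 15600.00, centroid at (60.00, 65.00).
semicircular top: A = ½π·60² = 5654.87, centroid at (60.00, 155.46).
triangular fin: A = ½·60·40 = 1200.00, centroid at (140.00, 13.33).
ΣA = 22454.87 mm², ΣAX̄ = 1443292.01 mm³, ΣAȲ = 1909132.68 mm³.
X̄ = 1443292.01/22454.87 = 64.28 mm; Ȳ = 1909132.68/22454.87 = 85.02 mm.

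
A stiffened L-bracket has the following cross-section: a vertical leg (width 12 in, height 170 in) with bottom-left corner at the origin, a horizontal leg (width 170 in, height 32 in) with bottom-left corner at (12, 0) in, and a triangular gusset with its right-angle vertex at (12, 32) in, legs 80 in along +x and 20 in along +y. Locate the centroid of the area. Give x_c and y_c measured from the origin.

x_c = 68.94 in, y_c = 35.19 in

vertical leg: A = 12 × 170 = 2040.00, centroid at (6.00, 85.00).
horizontal leg: A = 170 × 32 = 5440.00, centroid at (97.00, 16.00).
gusset: A = ½·80·20 = 800.00, centroid at (38.67, 38.67).
ΣA = 8280.00 in², ΣAx_c = 570853.33 in³, ΣAy_c = 291373.33 in³.
x_c = 570853.33/8280.00 = 68.94 in; y_c = 291373.33/8280.00 = 35.19 in.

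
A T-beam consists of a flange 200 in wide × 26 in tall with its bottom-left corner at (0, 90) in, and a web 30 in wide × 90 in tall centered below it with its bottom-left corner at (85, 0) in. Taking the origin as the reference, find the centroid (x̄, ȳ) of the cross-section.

x̄ = 100.00 in, ȳ = 83.18 in

web: A = 30 × 90 = 2700.00, centroid at (100.00, 45.00).
flange: A = 200 × 26 = 5200.00, centroid at (100.00, 103.00).
ΣA = 7900.00 in²
ΣAx̄ = (2700.00)(100.00) + (5200.00)(100.00) = 790000.00 in³
ΣAȳ = (2700.00)(45.00) + (5200.00)(103.00) = 657100.00 in³
x̄ = 790000.00 / 7900.00 = 100.00 in
ȳ = 657100.00 / 7900.00 = 83.18 in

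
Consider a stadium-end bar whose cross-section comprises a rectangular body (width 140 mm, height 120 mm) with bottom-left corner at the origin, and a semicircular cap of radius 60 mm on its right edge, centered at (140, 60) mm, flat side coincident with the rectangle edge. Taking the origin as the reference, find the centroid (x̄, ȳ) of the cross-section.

x̄ = 94.04 mm, ȳ = 60.00 mm

Part | A | x̄ᵢ | ȳᵢ | A·x̄ᵢ | A·ȳᵢ
rectangular body | 16800.00 | 70.00 | 60.00 | 1176000.00 | 1008000.00
semicircular end | 5654.87 | 165.46 | 60.00 | 935681.35 | 339292.01
Σ | 22454.87 |  |  | 2111681.35 | 1347292.01
x̄ = 2111681.35 / 22454.87 = 94.04 mm
ȳ = 1347292.01 / 22454.87 = 60.00 mm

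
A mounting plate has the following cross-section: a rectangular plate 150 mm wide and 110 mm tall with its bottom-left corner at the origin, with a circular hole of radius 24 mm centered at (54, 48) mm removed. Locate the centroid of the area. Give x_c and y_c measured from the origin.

x_c = 77.59 mm, y_c = 55.86 mm

Part | A | x̄ᵢ | ȳᵢ | A·x̄ᵢ | A·ȳᵢ
plate | 16500.00 | 75.00 | 55.00 | 1237500.00 | 907500.00
hole | -1809.56 | 54.00 | 48.00 | -97716.10 | -86858.75
Σ | 14690.44 |  |  | 1139783.90 | 820641.25
x_c = 1139783.90 / 14690.44 = 77.59 mm
y_c = 820641.25 / 14690.44 = 55.86 mm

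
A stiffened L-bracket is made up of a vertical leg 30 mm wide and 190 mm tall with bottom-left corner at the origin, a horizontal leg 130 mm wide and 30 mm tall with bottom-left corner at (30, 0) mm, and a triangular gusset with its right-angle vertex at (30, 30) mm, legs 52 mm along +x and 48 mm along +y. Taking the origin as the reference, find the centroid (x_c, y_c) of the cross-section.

x_c = 47.48 mm, y_c = 60.60 mm

vertical leg: A = 30 × 190 = 5700.00, centroid at (15.00, 95.00).
horizontal leg: A = 130 × 30 = 3900.00, centroid at (95.00, 15.00).
gusset: A = ½·52·48 = 1248.00, centroid at (47.33, 46.00).
ΣA = 10848.00 mm²
ΣAx_c = (5700.00)(15.00) + (3900.00)(95.00) + (1248.00)(47.33) = 515072.00 mm³
ΣAy_c = (5700.00)(95.00) + (3900.00)(15.00) + (1248.00)(46.00) = 657408.00 mm³
x_c = 515072.00 / 10848.00 = 47.48 mm
y_c = 657408.00 / 10848.00 = 60.60 mm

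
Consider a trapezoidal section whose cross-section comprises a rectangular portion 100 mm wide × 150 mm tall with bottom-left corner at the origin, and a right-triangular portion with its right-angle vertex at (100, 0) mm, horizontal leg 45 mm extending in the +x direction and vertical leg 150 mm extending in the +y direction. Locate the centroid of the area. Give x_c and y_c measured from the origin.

x_c = 61.94 mm, y_c = 70.41 mm

rectangular portion: A = 100 × 150 = 15000.00, centroid at (50.00, 75.00).
triangular portion: A = ½·45·150 = 3375.00, centroid at (115.00, 50.00).
ΣA = 18375.00 mm², ΣAx_c = 1138125.00 mm³, ΣAy_c = 1293750.00 mm³.
x_c = 1138125.00/18375.00 = 61.94 mm; y_c = 1293750.00/18375.00 = 70.41 mm.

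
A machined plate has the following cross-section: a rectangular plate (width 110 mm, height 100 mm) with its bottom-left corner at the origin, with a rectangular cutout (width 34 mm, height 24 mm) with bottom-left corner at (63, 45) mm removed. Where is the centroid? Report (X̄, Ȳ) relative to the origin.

X̄ = 53.00 mm, Ȳ = 49.44 mm

plate: A = 110 × 100 = 11000.00, centroid at (55.00, 50.00).
hole: A = −(34 × 24) = -816.00, centroid at (80.00, 57.00).
ΣA = 10184.00 mm²
ΣAX̄ = (11000.00)(55.00) + (-816.00)(80.00) = 539720.00 mm³
ΣAȲ = (11000.00)(50.00) + (-816.00)(57.00) = 503488.00 mm³
X̄ = 539720.00 / 10184.00 = 53.00 mm
Ȳ = 503488.00 / 10184.00 = 49.44 mm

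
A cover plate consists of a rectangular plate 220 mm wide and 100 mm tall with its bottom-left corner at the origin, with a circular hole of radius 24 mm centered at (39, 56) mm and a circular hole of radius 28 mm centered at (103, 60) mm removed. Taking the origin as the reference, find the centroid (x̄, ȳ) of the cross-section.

plate: A = 220 × 100 = 22000.00, centroid at (110.00, 50.00).
hole 1: A = −π·24² = -1809.56, centroid at (39.00, 56.00).
hole 2: A = −π·28² = -2463.01, centroid at (103.00, 60.00).
ΣA = 17727.43 mm²
ΣAx̄ = (22000.00)(110.00) + (-1809.56)(39.00) + (-2463.01)(103.00) = 2095737.37 mm³
ΣAȳ = (22000.00)(50.00) + (-1809.56)(56.00) + (-2463.01)(60.00) = 850884.27 mm³
x̄ = 2095737.37 / 17727.43 = 118.22 mm
ȳ = 850884.27 / 17727.43 = 48.00 mm

x̄ = 118.22 mm, ȳ = 48.00 mm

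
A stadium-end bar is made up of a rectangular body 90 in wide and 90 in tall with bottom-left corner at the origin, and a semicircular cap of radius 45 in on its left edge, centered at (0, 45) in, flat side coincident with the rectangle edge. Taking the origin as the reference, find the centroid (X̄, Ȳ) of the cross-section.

X̄ = 26.93 in, Ȳ = 45.00 in

rectangular body: A = 90 × 90 = 8100.00, centroid at (45.00, 45.00).
semicircular end: A = ½π·45² = 3180.86, centroid at (-19.10, 45.00).
ΣA = 11280.86 in², ΣAX̄ = 303750.00 in³, ΣAȲ = 507638.82 in³.
X̄ = 303750.00/11280.86 = 26.93 in; Ȳ = 507638.82/11280.86 = 45.00 in.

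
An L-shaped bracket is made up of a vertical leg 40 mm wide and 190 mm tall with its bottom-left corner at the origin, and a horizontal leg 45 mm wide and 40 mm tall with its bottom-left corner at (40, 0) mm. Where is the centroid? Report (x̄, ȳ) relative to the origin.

x̄ = 28.14 mm, ȳ = 80.64 mm

Part | A | x̄ᵢ | ȳᵢ | A·x̄ᵢ | A·ȳᵢ
vertical leg | 7600.00 | 20.00 | 95.00 | 152000.00 | 722000.00
horizontal leg | 1800.00 | 62.50 | 20.00 | 112500.00 | 36000.00
Σ | 9400.00 |  |  | 264500.00 | 758000.00
x̄ = 264500.00 / 9400.00 = 28.14 mm
ȳ = 758000.00 / 9400.00 = 80.64 mm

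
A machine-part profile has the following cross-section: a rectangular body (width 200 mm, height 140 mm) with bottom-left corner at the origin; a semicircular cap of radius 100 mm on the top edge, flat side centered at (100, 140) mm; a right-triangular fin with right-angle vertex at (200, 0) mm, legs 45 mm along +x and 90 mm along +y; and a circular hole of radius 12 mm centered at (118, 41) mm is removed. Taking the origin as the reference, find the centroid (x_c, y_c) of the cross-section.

rectangular body: A = 200 × 140 = 28000.00, centroid at (100.00, 70.00).
semicircular top: A = ½π·100² = 15707.96, centroid at (100.00, 182.44).
triangular fin: A = ½·45·90 = 2025.00, centroid at (215.00, 30.00).
hole: A = −π·12² = -452.39, centroid at (118.00, 41.00).
ΣA = 45280.57 mm²
ΣAx_c = (28000.00)(100.00) + (15707.96)(100.00) + (2025.00)(215.00) + (-452.39)(118.00) = 4752789.38 mm³
ΣAy_c = (28000.00)(70.00) + (15707.96)(182.44) + (2025.00)(30.00) + (-452.39)(41.00) = 4867983.56 mm³
x_c = 4752789.38 / 45280.57 = 104.96 mm
y_c = 4867983.56 / 45280.57 = 107.51 mm

x_c = 104.96 mm, y_c = 107.51 mm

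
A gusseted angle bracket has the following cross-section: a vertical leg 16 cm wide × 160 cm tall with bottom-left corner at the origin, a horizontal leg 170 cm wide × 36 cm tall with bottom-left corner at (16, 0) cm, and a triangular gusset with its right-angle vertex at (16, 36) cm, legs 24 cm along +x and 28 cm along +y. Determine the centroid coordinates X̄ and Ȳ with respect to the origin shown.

vertical leg: A = 16 × 160 = 2560.00, centroid at (8.00, 80.00).
horizontal leg: A = 170 × 36 = 6120.00, centroid at (101.00, 18.00).
gusset: A = ½·24·28 = 336.00, centroid at (24.00, 45.33).
ΣA = 9016.00 cm²
ΣAX̄ = (2560.00)(8.00) + (6120.00)(101.00) + (336.00)(24.00) = 646664.00 cm³
ΣAȲ = (2560.00)(80.00) + (6120.00)(18.00) + (336.00)(45.33) = 330192.00 cm³
X̄ = 646664.00 / 9016.00 = 71.72 cm
Ȳ = 330192.00 / 9016.00 = 36.62 cm

X̄ = 71.72 cm, Ȳ = 36.62 cm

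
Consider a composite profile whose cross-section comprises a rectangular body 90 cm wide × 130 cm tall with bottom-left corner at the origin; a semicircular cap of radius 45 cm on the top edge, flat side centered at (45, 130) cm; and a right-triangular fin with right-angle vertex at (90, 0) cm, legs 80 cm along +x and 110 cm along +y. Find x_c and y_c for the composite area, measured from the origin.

x_c = 61.35 cm, y_c = 72.41 cm

rectangular body: A = 90 × 130 = 11700.00, centroid at (45.00, 65.00).
semicircular top: A = ½π·45² = 3180.86, centroid at (45.00, 149.10).
triangular fin: A = ½·80·110 = 4400.00, centroid at (116.67, 36.67).
ΣA = 19280.86 cm²
ΣAx_c = (11700.00)(45.00) + (3180.86)(45.00) + (4400.00)(116.67) = 1182972.15 cm³
ΣAy_c = (11700.00)(65.00) + (3180.86)(149.10) + (4400.00)(36.67) = 1396095.47 cm³
x_c = 1182972.15 / 19280.86 = 61.35 cm
y_c = 1396095.47 / 19280.86 = 72.41 cm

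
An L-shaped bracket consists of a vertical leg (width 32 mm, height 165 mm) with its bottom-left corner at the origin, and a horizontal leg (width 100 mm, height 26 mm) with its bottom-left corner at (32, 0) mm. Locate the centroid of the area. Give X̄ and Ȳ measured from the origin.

Part | A | x̄ᵢ | ȳᵢ | A·x̄ᵢ | A·ȳᵢ
vertical leg | 5280.00 | 16.00 | 82.50 | 84480.00 | 435600.00
horizontal leg | 2600.00 | 82.00 | 13.00 | 213200.00 | 33800.00
Σ | 7880.00 |  |  | 297680.00 | 469400.00
X̄ = 297680.00 / 7880.00 = 37.78 mm
Ȳ = 469400.00 / 7880.00 = 59.57 mm

X̄ = 37.78 mm, Ȳ = 59.57 mm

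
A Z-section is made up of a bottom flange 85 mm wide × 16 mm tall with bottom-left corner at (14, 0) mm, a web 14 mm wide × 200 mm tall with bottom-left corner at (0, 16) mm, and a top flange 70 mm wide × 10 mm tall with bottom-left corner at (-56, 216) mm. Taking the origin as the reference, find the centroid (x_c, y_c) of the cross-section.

bottom flange: A = 85 × 16 = 1360.00, centroid at (56.50, 8.00).
web: A = 14 × 200 = 2800.00, centroid at (7.00, 116.00).
top flange: A = 70 × 10 = 700.00, centroid at (-21.00, 221.00).
ΣA = 4860.00 mm², ΣAx_c = 81740.00 mm³, ΣAy_c = 490380.00 mm³.
x_c = 81740.00/4860.00 = 16.82 mm; y_c = 490380.00/4860.00 = 100.90 mm.

x_c = 16.82 mm, y_c = 100.90 mm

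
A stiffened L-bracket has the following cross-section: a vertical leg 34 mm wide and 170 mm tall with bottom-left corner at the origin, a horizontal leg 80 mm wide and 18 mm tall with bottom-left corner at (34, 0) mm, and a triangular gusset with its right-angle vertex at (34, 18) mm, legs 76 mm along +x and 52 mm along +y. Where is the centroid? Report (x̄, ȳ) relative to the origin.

x̄ = 35.02 mm, ȳ = 62.43 mm

vertical leg: A = 34 × 170 = 5780.00, centroid at (17.00, 85.00).
horizontal leg: A = 80 × 18 = 1440.00, centroid at (74.00, 9.00).
gusset: A = ½·76·52 = 1976.00, centroid at (59.33, 35.33).
ΣA = 9196.00 mm²
ΣAx̄ = (5780.00)(17.00) + (1440.00)(74.00) + (1976.00)(59.33) = 322062.67 mm³
ΣAȳ = (5780.00)(85.00) + (1440.00)(9.00) + (1976.00)(35.33) = 574078.67 mm³
x̄ = 322062.67 / 9196.00 = 35.02 mm
ȳ = 574078.67 / 9196.00 = 62.43 mm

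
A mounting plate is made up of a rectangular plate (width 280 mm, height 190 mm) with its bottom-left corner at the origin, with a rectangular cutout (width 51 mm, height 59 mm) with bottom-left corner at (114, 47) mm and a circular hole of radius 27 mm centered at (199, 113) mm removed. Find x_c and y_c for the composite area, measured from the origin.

x_c = 137.21 mm, y_c = 95.30 mm

plate: A = 280 × 190 = 53200.00, centroid at (140.00, 95.00).
hole 1: A = −(51 × 59) = -3009.00, centroid at (139.50, 76.50).
hole 2: A = −π·27² = -2290.22, centroid at (199.00, 113.00).
ΣA = 47900.78 mm²
ΣAx_c = (53200.00)(140.00) + (-3009.00)(139.50) + (-2290.22)(199.00) = 6572490.51 mm³
ΣAy_c = (53200.00)(95.00) + (-3009.00)(76.50) + (-2290.22)(113.00) = 4565016.52 mm³
x_c = 6572490.51 / 47900.78 = 137.21 mm
y_c = 4565016.52 / 47900.78 = 95.30 mm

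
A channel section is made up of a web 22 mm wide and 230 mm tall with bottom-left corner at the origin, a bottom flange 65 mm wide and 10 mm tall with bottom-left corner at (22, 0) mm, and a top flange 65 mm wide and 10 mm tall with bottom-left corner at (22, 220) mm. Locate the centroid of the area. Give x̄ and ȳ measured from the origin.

Part | A | x̄ᵢ | ȳᵢ | A·x̄ᵢ | A·ȳᵢ
web | 5060.00 | 11.00 | 115.00 | 55660.00 | 581900.00
bottom flange | 650.00 | 54.50 | 5.00 | 35425.00 | 3250.00
top flange | 650.00 | 54.50 | 225.00 | 35425.00 | 146250.00
Σ | 6360.00 |  |  | 126510.00 | 731400.00
x̄ = 126510.00 / 6360.00 = 19.89 mm
ȳ = 731400.00 / 6360.00 = 115.00 mm

x̄ = 19.89 mm, ȳ = 115.00 mm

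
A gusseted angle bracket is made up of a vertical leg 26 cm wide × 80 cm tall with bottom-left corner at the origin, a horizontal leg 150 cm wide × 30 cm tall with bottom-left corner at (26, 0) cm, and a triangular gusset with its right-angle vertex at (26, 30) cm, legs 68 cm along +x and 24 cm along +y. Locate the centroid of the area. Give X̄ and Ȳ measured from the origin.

X̄ = 70.48 cm, Ȳ = 24.57 cm

Part | A | x̄ᵢ | ȳᵢ | A·x̄ᵢ | A·ȳᵢ
vertical leg | 2080.00 | 13.00 | 40.00 | 27040.00 | 83200.00
horizontal leg | 4500.00 | 101.00 | 15.00 | 454500.00 | 67500.00
gusset | 816.00 | 48.67 | 38.00 | 39712.00 | 31008.00
Σ | 7396.00 |  |  | 521252.00 | 181708.00
X̄ = 521252.00 / 7396.00 = 70.48 cm
Ȳ = 181708.00 / 7396.00 = 24.57 cm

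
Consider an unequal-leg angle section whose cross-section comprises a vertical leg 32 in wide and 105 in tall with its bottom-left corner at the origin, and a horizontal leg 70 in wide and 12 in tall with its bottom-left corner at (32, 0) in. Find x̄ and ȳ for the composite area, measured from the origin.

Part | A | x̄ᵢ | ȳᵢ | A·x̄ᵢ | A·ȳᵢ
vertical leg | 3360.00 | 16.00 | 52.50 | 53760.00 | 176400.00
horizontal leg | 840.00 | 67.00 | 6.00 | 56280.00 | 5040.00
Σ | 4200.00 |  |  | 110040.00 | 181440.00
x̄ = 110040.00 / 4200.00 = 26.20 in
ȳ = 181440.00 / 4200.00 = 43.20 in

x̄ = 26.20 in, ȳ = 43.20 in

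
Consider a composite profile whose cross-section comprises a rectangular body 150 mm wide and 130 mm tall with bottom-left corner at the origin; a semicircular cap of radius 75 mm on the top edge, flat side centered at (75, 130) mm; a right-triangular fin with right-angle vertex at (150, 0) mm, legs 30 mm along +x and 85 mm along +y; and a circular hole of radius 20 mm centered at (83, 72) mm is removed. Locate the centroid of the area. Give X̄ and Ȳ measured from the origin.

Part | A | x̄ᵢ | ȳᵢ | A·x̄ᵢ | A·ȳᵢ
rectangular body | 19500.00 | 75.00 | 65.00 | 1462500.00 | 1267500.00
semicircular top | 8835.73 | 75.00 | 161.83 | 662679.70 | 1429894.81
triangular fin | 1275.00 | 160.00 | 28.33 | 204000.00 | 36125.00
hole | -1256.64 | 83.00 | 72.00 | -104300.88 | -90477.87
Σ | 28354.09 |  |  | 2224878.82 | 2643041.95
X̄ = 2224878.82 / 28354.09 = 78.47 mm
Ȳ = 2643041.95 / 28354.09 = 93.22 mm

X̄ = 78.47 mm, Ȳ = 93.22 mm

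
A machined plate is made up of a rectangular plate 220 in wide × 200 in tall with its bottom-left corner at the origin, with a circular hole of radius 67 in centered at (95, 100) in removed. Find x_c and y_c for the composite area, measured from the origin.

plate: A = 220 × 200 = 44000.00, centroid at (110.00, 100.00).
hole: A = −π·67² = -14102.61, centroid at (95.00, 100.00).
ΣA = 29897.39 in²
ΣAx_c = (44000.00)(110.00) + (-14102.61)(95.00) = 3500252.10 in³
ΣAy_c = (44000.00)(100.00) + (-14102.61)(100.00) = 2989739.06 in³
x_c = 3500252.10 / 29897.39 = 117.08 in
y_c = 2989739.06 / 29897.39 = 100.00 in

x_c = 117.08 in, y_c = 100.00 in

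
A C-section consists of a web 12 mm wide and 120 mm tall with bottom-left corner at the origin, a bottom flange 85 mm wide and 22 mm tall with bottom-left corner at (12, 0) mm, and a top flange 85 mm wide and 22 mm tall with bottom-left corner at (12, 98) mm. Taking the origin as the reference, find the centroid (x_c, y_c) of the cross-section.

x_c = 41.02 mm, y_c = 60.00 mm

web: A = 12 × 120 = 1440.00, centroid at (6.00, 60.00).
bottom flange: A = 85 × 22 = 1870.00, centroid at (54.50, 11.00).
top flange: A = 85 × 22 = 1870.00, centroid at (54.50, 109.00).
ΣA = 5180.00 mm², ΣAx_c = 212470.00 mm³, ΣAy_c = 310800.00 mm³.
x_c = 212470.00/5180.00 = 41.02 mm; y_c = 310800.00/5180.00 = 60.00 mm.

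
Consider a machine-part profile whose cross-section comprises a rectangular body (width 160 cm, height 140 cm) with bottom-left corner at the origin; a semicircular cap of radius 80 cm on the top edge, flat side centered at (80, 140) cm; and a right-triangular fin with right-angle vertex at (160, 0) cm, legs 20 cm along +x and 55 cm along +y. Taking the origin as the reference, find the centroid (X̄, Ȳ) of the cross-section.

rectangular body: A = 160 × 140 = 22400.00, centroid at (80.00, 70.00).
semicircular top: A = ½π·80² = 10053.10, centroid at (80.00, 173.95).
triangular fin: A = ½·20·55 = 550.00, centroid at (166.67, 18.33).
ΣA = 33003.10 cm², ΣAX̄ = 2687914.39 cm³, ΣAȲ = 3326850.18 cm³.
X̄ = 2687914.39/33003.10 = 81.44 cm; Ȳ = 3326850.18/33003.10 = 100.80 cm.

X̄ = 81.44 cm, Ȳ = 100.80 cm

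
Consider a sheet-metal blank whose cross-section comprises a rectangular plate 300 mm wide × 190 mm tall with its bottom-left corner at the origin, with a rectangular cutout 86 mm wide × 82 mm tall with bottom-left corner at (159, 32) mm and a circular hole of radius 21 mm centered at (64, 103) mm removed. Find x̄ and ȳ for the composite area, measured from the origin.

plate: A = 300 × 190 = 57000.00, centroid at (150.00, 95.00).
hole 1: A = −(86 × 82) = -7052.00, centroid at (202.00, 73.00).
hole 2: A = −π·21² = -1385.44, centroid at (64.00, 103.00).
ΣA = 48562.56 mm²
ΣAx̄ = (57000.00)(150.00) + (-7052.00)(202.00) + (-1385.44)(64.00) = 7036827.69 mm³
ΣAȳ = (57000.00)(95.00) + (-7052.00)(73.00) + (-1385.44)(103.00) = 4757503.44 mm³
x̄ = 7036827.69 / 48562.56 = 144.90 mm
ȳ = 4757503.44 / 48562.56 = 97.97 mm

x̄ = 144.90 mm, ȳ = 97.97 mm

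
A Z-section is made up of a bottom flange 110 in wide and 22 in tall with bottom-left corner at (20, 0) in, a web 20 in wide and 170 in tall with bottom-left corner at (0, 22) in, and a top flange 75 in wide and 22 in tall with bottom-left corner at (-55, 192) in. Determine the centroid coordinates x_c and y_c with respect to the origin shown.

Part | A | x̄ᵢ | ȳᵢ | A·x̄ᵢ | A·ȳᵢ
bottom flange | 2420.00 | 75.00 | 11.00 | 181500.00 | 26620.00
web | 3400.00 | 10.00 | 107.00 | 34000.00 | 363800.00
top flange | 1650.00 | -17.50 | 203.00 | -28875.00 | 334950.00
Σ | 7470.00 |  |  | 186625.00 | 725370.00
x_c = 186625.00 / 7470.00 = 24.98 in
y_c = 725370.00 / 7470.00 = 97.10 in

x_c = 24.98 in, y_c = 97.10 in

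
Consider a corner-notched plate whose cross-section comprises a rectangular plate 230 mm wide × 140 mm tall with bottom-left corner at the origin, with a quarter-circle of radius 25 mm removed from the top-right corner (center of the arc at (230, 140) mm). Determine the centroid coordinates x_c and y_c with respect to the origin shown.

plate: A = 230 × 140 = 32200.00, centroid at (115.00, 70.00).
removed quarter-circle: A = −¼π·25² = -490.87, centroid at (219.39, 129.39).
ΣA = 31709.13 mm², ΣAx_c = 3595307.35 mm³, ΣAy_c = 2190485.99 mm³.
x_c = 3595307.35/31709.13 = 113.38 mm; y_c = 2190485.99/31709.13 = 69.08 mm.

x_c = 113.38 mm, y_c = 69.08 mm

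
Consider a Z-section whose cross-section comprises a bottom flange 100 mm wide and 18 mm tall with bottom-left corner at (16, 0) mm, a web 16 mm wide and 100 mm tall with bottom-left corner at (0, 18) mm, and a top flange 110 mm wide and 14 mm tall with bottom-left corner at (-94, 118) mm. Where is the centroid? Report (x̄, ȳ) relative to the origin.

Part | A | x̄ᵢ | ȳᵢ | A·x̄ᵢ | A·ȳᵢ
bottom flange | 1800.00 | 66.00 | 9.00 | 118800.00 | 16200.00
web | 1600.00 | 8.00 | 68.00 | 12800.00 | 108800.00
top flange | 1540.00 | -39.00 | 125.00 | -60060.00 | 192500.00
Σ | 4940.00 |  |  | 71540.00 | 317500.00
x̄ = 71540.00 / 4940.00 = 14.48 mm
ȳ = 317500.00 / 4940.00 = 64.27 mm

x̄ = 14.48 mm, ȳ = 64.27 mm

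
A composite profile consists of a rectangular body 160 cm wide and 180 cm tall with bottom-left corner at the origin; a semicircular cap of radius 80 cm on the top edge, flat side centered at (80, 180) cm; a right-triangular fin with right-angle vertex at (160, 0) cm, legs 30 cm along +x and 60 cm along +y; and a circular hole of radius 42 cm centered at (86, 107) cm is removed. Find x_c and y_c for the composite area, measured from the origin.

x_c = 81.40 cm, y_c = 121.83 cm

rectangular body: A = 160 × 180 = 28800.00, centroid at (80.00, 90.00).
semicircular top: A = ½π·80² = 10053.10, centroid at (80.00, 213.95).
triangular fin: A = ½·30·60 = 900.00, centroid at (170.00, 20.00).
hole: A = −π·42² = -5541.77, centroid at (86.00, 107.00).
ΣA = 34211.33 cm², ΣAx_c = 2784655.55 cm³, ΣAy_c = 4167921.37 cm³.
x_c = 2784655.55/34211.33 = 81.40 cm; y_c = 4167921.37/34211.33 = 121.83 cm.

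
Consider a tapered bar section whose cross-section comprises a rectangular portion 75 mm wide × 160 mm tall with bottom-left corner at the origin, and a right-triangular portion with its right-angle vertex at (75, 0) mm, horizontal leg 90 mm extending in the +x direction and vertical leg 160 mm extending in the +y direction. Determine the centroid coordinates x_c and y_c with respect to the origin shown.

x_c = 62.81 mm, y_c = 70.00 mm

rectangular portion: A = 75 × 160 = 12000.00, centroid at (37.50, 80.00).
triangular portion: A = ½·90·160 = 7200.00, centroid at (105.00, 53.33).
ΣA = 19200.00 mm², ΣAx_c = 1206000.00 mm³, ΣAy_c = 1344000.00 mm³.
x_c = 1206000.00/19200.00 = 62.81 mm; y_c = 1344000.00/19200.00 = 70.00 mm.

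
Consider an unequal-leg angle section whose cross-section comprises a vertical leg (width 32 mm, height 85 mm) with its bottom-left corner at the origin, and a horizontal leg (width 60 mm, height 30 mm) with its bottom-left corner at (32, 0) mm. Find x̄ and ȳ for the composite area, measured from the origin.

x̄ = 34.32 mm, ȳ = 31.55 mm

vertical leg: A = 32 × 85 = 2720.00, centroid at (16.00, 42.50).
horizontal leg: A = 60 × 30 = 1800.00, centroid at (62.00, 15.00).
ΣA = 4520.00 mm²
ΣAx̄ = (2720.00)(16.00) + (1800.00)(62.00) = 155120.00 mm³
ΣAȳ = (2720.00)(42.50) + (1800.00)(15.00) = 142600.00 mm³
x̄ = 155120.00 / 4520.00 = 34.32 mm
ȳ = 142600.00 / 4520.00 = 31.55 mm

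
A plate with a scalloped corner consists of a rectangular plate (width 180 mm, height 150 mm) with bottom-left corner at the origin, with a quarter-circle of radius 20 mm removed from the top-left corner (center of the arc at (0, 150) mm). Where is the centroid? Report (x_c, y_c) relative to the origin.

x_c = 90.96 mm, y_c = 74.22 mm

plate: A = 180 × 150 = 27000.00, centroid at (90.00, 75.00).
removed quarter-circle: A = −¼π·20² = -314.16, centroid at (8.49, 141.51).
ΣA = 26685.84 mm²
ΣAx_c = (27000.00)(90.00) + (-314.16)(8.49) = 2427333.33 mm³
ΣAy_c = (27000.00)(75.00) + (-314.16)(141.51) = 1980542.78 mm³
x_c = 2427333.33 / 26685.84 = 90.96 mm
y_c = 1980542.78 / 26685.84 = 74.22 mm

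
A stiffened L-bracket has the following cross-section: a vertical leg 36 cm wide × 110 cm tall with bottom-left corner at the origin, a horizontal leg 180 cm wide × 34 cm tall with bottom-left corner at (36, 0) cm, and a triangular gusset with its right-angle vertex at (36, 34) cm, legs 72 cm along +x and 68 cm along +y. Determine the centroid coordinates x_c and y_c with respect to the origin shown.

x_c = 78.97 cm, y_c = 36.76 cm

vertical leg: A = 36 × 110 = 3960.00, centroid at (18.00, 55.00).
horizontal leg: A = 180 × 34 = 6120.00, centroid at (126.00, 17.00).
gusset: A = ½·72·68 = 2448.00, centroid at (60.00, 56.67).
ΣA = 12528.00 cm²
ΣAx_c = (3960.00)(18.00) + (6120.00)(126.00) + (2448.00)(60.00) = 989280.00 cm³
ΣAy_c = (3960.00)(55.00) + (6120.00)(17.00) + (2448.00)(56.67) = 460560.00 cm³
x_c = 989280.00 / 12528.00 = 78.97 cm
y_c = 460560.00 / 12528.00 = 36.76 cm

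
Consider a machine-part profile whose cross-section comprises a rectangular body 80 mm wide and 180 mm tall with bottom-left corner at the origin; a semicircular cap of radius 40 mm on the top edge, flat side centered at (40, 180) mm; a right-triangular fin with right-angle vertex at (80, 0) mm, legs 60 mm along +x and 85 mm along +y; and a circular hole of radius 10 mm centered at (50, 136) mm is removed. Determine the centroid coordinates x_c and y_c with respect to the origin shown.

rectangular body: A = 80 × 180 = 14400.00, centroid at (40.00, 90.00).
semicircular top: A = ½π·40² = 2513.27, centroid at (40.00, 196.98).
triangular fin: A = ½·60·85 = 2550.00, centroid at (100.00, 28.33).
hole: A = −π·10² = -314.16, centroid at (50.00, 136.00).
ΣA = 19149.11 mm²
ΣAx_c = (14400.00)(40.00) + (2513.27)(40.00) + (2550.00)(100.00) + (-314.16)(50.00) = 915823.00 mm³
ΣAy_c = (14400.00)(90.00) + (2513.27)(196.98) + (2550.00)(28.33) + (-314.16)(136.00) = 1820580.35 mm³
x_c = 915823.00 / 19149.11 = 47.83 mm
y_c = 1820580.35 / 19149.11 = 95.07 mm

x_c = 47.83 mm, y_c = 95.07 mm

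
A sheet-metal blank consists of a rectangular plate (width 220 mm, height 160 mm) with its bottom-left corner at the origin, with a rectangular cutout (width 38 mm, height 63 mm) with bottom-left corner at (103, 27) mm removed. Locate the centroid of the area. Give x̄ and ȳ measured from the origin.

x̄ = 109.12 mm, ȳ = 81.57 mm

Part | A | x̄ᵢ | ȳᵢ | A·x̄ᵢ | A·ȳᵢ
plate | 35200.00 | 110.00 | 80.00 | 3872000.00 | 2816000.00
hole | -2394.00 | 122.00 | 58.50 | -292068.00 | -140049.00
Σ | 32806.00 |  |  | 3579932.00 | 2675951.00
x̄ = 3579932.00 / 32806.00 = 109.12 mm
ȳ = 2675951.00 / 32806.00 = 81.57 mm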